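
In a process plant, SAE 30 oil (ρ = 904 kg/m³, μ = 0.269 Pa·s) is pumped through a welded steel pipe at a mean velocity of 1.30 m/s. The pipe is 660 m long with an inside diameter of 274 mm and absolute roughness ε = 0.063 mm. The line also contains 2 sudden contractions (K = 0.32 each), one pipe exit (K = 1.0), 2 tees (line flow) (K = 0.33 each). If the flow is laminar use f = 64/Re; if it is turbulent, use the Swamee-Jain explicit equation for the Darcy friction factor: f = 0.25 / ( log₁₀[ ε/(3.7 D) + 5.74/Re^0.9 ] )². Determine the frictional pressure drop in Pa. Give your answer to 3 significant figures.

Reynolds number Re = ρVD/μ = 904 · 1.3 · 0.274 / 0.269 = 1197.
Re < 2300 → laminar flow, so f = 64/Re = 64/1197 = 0.05347 (the turbulent correlation is not needed).
Total minor-loss coefficient ΣK = 2·0.32 + 1·1 + 2·0.33 = 2.3.
ΔP = [f·L/D + ΣK]·(ρV²/2) = [0.05347·660/0.274 + 2.3]·(904·1.3²/2) = [128.8 + 2.3]·763.9 = 1.001e+05 Pa.

ΔP ≈ 100000 Pa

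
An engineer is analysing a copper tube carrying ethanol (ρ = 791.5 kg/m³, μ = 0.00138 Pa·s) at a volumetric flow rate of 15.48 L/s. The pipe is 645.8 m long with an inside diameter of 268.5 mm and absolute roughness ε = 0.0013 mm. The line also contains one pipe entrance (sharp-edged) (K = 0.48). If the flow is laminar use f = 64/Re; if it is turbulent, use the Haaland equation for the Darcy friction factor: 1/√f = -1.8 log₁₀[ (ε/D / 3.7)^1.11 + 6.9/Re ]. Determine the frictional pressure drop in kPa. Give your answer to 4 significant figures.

ΔP ≈ 1.547 kPa

Q = 15.48 L/s = 15.48/1000 = 0.01548 m³/s.
Cross-sectional area A = πD²/4 = π(0.2685)²/4 = 0.05662 m²; mean velocity V = Q/A = 0.01548/0.05662 = 0.2734 m/s.
Reynolds number Re = ρVD/μ = 791.5 · 0.2734 · 0.2685 / 0.00138 = 4.21e+04.
Re > 4000 → turbulent. Relative roughness ε/D = 1.3e-06/0.2685 = 4.84e-06. Haaland: 1/√f = -1.8 log₁₀[(4.84e-06/3.7)^1.11 + 6.9/4.21e+04] = -1.8 log₁₀[2.95e-07 + 0.000164] = 6.812, so f = 0.02155.
Total minor-loss coefficient ΣK = 1·0.48 = 0.48.
ΔP = [f·L/D + ΣK]·(ρV²/2) = [0.02155·645.8/0.2685 + 0.48]·(791.5·0.2734²/2) = [51.83 + 0.48]·29.58 = 1547 Pa.
ΔP = 1547 Pa = 1.547 kPa.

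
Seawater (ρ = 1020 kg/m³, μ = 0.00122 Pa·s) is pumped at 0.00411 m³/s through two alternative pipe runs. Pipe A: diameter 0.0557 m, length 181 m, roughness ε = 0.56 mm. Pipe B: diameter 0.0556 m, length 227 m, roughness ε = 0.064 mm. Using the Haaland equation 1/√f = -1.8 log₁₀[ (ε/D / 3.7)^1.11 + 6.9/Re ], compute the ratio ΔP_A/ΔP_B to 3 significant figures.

Pipe A: V = Q/A = 0.00411/0.002437 = 1.687 m/s; Re = 7.855e+04; ε/D = 0.0101; Haaland → f = 0.03876; ΔP_A = f(L/D)(ρV²/2) = 1.827e+05 Pa.
Pipe B: V = Q/A = 0.00411/0.002428 = 1.693 m/s; Re = 7.869e+04; ε/D = 0.00115; Haaland → f = 0.02296; ΔP_B = f(L/D)(ρV²/2) = 1.37e+05 Pa.
ΔP_A/ΔP_B = 1.827e+05/1.37e+05 = 1.33.

ΔP_A/ΔP_B ≈ 1.33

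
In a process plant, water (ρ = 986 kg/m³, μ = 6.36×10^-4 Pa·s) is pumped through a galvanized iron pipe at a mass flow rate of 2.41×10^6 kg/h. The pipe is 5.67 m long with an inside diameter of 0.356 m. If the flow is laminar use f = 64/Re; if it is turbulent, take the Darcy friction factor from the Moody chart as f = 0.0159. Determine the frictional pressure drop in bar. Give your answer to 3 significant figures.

ṁ = 2.41×10^6 kg/h = 2.41×10^6/3600 = 669.4 kg/s.
A = πD²/4 = π(0.356)²/4 = 0.09954 m²; mean velocity V = ṁ/(ρA) = 669.4/(986 · 0.09954) = 6.821 m/s.
Reynolds number Re = ρVD/μ = 986 · 6.821 · 0.356 / 0.000636 = 3.765e+06.
Re > 4000 → turbulent; use the Moody-chart value f = 0.0159.
Darcy-Weisbach: ΔP = f(L/D)(ρV²/2) = 0.0159·(5.67/0.356)·(986·6.821²/2) = 0.0159·15.93·2.294e+04 = 5809 Pa.
ΔP = 5809 Pa = 0.0581 bar.

ΔP ≈ 0.0581 bar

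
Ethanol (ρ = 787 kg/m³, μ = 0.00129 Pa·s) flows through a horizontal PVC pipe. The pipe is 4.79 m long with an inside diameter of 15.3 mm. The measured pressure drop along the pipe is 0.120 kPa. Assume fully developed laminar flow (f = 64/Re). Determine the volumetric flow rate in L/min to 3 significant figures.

For laminar flow, f = 64/Re with Re = ρVD/μ, so Darcy-Weisbach reduces to ΔP = 32μLV/D². Solving for V: V = ΔP·D²/(32μL) = 120·(0.0153)²/(32·0.00129·4.79) = 0.1421 m/s.
Check: Re = ρVD/μ = 787·0.1421·0.0153/0.00129 = 1326 < 2300, so the laminar assumption holds.
Q = V·A = 0.1421·(π/4·0.0153²) = 2.612e-05 m³/s = 1.57 L/min.

Q ≈ 1.57 L/min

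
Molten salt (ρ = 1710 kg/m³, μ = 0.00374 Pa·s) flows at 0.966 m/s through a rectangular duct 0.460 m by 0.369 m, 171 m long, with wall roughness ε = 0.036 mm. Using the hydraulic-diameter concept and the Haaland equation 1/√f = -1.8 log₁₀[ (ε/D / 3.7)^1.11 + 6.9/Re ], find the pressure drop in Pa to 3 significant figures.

Hydraulic diameter D_h = 4A/P = 4·(0.46·0.369)/(2·(0.46+0.369)) = 0.679/1.658 = 0.4095 m.
Re = ρVD_h/μ = 1710·0.966·0.4095/0.00374 = 1.809e+05.
ε/D_h = 3.6e-05/0.4095 = 8.79e-05; Haaland gives 1/√f = -1.8 log₁₀[7.37e-06+3.81e-05] = 7.815, so f = 0.01637.
ΔP = f(L/D_h)(ρV²/2) = 0.01637·171/0.4095·797.8 = 5455 Pa.

ΔP ≈ 5450 Pa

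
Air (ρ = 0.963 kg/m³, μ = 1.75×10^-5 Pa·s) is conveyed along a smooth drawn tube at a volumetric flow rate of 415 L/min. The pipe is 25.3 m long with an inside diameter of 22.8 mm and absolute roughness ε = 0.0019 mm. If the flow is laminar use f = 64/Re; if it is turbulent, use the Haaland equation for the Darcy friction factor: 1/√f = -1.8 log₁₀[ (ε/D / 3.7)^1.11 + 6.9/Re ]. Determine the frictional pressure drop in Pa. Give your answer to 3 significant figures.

ΔP ≈ 3910 Pa

Q = 415 L/min = 415/60000 = 0.006917 m³/s.
Cross-sectional area A = πD²/4 = π(0.0228)²/4 = 0.0004083 m²; mean velocity V = Q/A = 0.006917/0.0004083 = 16.94 m/s.
Reynolds number Re = ρVD/μ = 0.963 · 16.94 · 0.0228 / 1.75e-05 = 2.125e+04.
Re > 4000 → turbulent. Relative roughness ε/D = 1.9e-06/0.0228 = 8.33e-05. Haaland: 1/√f = -1.8 log₁₀[(8.33e-05/3.7)^1.11 + 6.9/2.125e+04] = -1.8 log₁₀[6.94e-06 + 0.000325] = 6.263, so f = 0.02549.
Darcy-Weisbach: ΔP = f(L/D)(ρV²/2) = 0.02549·(25.3/0.0228)·(0.963·16.94²/2) = 0.02549·1110·138.2 = 3909 Pa.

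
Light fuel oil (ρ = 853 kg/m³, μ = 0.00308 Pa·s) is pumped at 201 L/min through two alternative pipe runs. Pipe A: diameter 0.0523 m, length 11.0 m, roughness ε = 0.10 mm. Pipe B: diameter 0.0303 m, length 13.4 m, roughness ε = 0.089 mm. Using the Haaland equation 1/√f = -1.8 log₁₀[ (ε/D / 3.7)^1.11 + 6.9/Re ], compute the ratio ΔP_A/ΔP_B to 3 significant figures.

ΔP_A/ΔP_B ≈ 0.0533

Pipe A: V = Q/A = 0.00335/0.002148 = 1.559 m/s; Re = 2.259e+04; ε/D = 0.00191; Haaland → f = 0.02877; ΔP_A = f(L/D)(ρV²/2) = 6275 Pa.
Pipe B: V = Q/A = 0.00335/0.0007211 = 4.646 m/s; Re = 3.899e+04; ε/D = 0.00294; Haaland → f = 0.02889; ΔP_B = f(L/D)(ρV²/2) = 1.176e+05 Pa.
ΔP_A/ΔP_B = 6275/1.176e+05 = 0.0533.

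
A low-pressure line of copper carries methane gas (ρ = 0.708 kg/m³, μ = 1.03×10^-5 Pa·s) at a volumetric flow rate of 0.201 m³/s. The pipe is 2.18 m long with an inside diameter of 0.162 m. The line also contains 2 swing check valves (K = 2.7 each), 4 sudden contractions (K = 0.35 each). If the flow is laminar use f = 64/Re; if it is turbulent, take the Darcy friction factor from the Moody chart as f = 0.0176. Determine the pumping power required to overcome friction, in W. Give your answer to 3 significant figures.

P ≈ 47.6 W

Cross-sectional area A = πD²/4 = π(0.162)²/4 = 0.02061 m²; mean velocity V = Q/A = 0.201/0.02061 = 9.752 m/s.
Reynolds number Re = ρVD/μ = 0.708 · 9.752 · 0.162 / 1.03e-05 = 1.086e+05.
Re > 4000 → turbulent; use the Moody-chart value f = 0.0176.
Total minor-loss coefficient ΣK = 2·2.7 + 4·0.35 = 6.8.
ΔP = [f·L/D + ΣK]·(ρV²/2) = [0.0176·2.18/0.162 + 6.8]·(0.708·9.752²/2) = [0.2368 + 6.8]·33.66 = 236.9 Pa.
Pumping power P = QΔP = 0.201·236.9 = 47.61 W = 47.6 W.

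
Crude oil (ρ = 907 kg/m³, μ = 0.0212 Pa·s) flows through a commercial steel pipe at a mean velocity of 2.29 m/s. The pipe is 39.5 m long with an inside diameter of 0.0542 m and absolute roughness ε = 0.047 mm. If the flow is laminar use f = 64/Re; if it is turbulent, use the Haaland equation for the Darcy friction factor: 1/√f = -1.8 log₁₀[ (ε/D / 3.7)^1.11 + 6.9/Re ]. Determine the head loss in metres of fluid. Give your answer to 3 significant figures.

h_f ≈ 7.37 m

Reynolds number Re = ρVD/μ = 907 · 2.29 · 0.0542 / 0.0212 = 5310.
Re > 4000 → turbulent. Relative roughness ε/D = 4.7e-05/0.0542 = 0.000867. Haaland: 1/√f = -1.8 log₁₀[(0.000867/3.7)^1.11 + 6.9/5310] = -1.8 log₁₀[9.35e-05 + 0.0013] = 5.141, so f = 0.03784.
Darcy-Weisbach: ΔP = f(L/D)(ρV²/2) = 0.03784·(39.5/0.0542)·(907·2.29²/2) = 0.03784·728.8·2378 = 6.558e+04 Pa.
Head loss h_f = ΔP/(ρg) = 6.558e+04/(907·9.81) = 7.37 m.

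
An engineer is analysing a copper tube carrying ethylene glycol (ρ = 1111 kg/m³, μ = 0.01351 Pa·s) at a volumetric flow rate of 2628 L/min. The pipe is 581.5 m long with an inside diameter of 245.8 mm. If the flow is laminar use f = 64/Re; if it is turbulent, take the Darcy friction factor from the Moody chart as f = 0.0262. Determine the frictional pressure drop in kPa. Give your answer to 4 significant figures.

Q = 2628 L/min = 2628/60000 = 0.0438 m³/s.
Cross-sectional area A = πD²/4 = π(0.2458)²/4 = 0.04745 m²; mean velocity V = Q/A = 0.0438/0.04745 = 0.923 m/s.
Reynolds number Re = ρVD/μ = 1111 · 0.923 · 0.2458 / 0.0135 = 1.866e+04.
Re > 4000 → turbulent; use the Moody-chart value f = 0.0262.
Darcy-Weisbach: ΔP = f(L/D)(ρV²/2) = 0.0262·(581.5/0.2458)·(1111·0.923²/2) = 0.0262·2366·473.3 = 2.934e+04 Pa.
ΔP = 2.934e+04 Pa = 29.34 kPa.

ΔP ≈ 29.34 kPa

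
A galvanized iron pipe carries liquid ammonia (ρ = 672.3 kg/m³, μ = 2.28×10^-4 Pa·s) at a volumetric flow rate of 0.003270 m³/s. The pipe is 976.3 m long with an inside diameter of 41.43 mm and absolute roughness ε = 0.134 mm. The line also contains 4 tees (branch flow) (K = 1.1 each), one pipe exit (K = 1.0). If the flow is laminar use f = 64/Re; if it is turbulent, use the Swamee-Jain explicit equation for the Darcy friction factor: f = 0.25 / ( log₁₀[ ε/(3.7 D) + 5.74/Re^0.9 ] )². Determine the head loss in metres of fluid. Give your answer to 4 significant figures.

h_f ≈ 194.6 m

Cross-sectional area A = πD²/4 = π(0.04143)²/4 = 0.001348 m²; mean velocity V = Q/A = 0.00327/0.001348 = 2.426 m/s.
Reynolds number Re = ρVD/μ = 672.3 · 2.426 · 0.04143 / 0.000228 = 2.963e+05.
Re > 4000 → turbulent. Relative roughness ε/D = 0.000134/0.04143 = 0.00323. Swamee-Jain: f = 0.25/(log₁₀[0.00323/3.7 + 5.74/2.963e+05^0.9])² = 0.25/(log₁₀[0.000874 + 6.83e-05])² = 0.25/(-3.026)² = 0.02731.
Total minor-loss coefficient ΣK = 4·1.1 + 1·1 = 5.4.
ΔP = [f·L/D + ΣK]·(ρV²/2) = [0.02731·976.3/0.04143 + 5.4]·(672.3·2.426²/2) = [643.5 + 5.4]·1978 = 1.283e+06 Pa.
Head loss h_f = ΔP/(ρg) = 1.283e+06/(672.3·9.81) = 194.6 m.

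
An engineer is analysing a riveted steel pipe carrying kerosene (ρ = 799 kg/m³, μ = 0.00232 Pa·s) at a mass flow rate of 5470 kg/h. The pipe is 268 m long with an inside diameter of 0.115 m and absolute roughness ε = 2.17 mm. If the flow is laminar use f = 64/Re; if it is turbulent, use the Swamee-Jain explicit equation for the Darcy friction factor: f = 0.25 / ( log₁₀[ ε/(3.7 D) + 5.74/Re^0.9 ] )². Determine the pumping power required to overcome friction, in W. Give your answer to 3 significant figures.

P ≈ 3.20 W

ṁ = 5470 kg/h = 5470/3600 = 1.519 kg/s.
A = πD²/4 = π(0.115)²/4 = 0.01039 m²; mean velocity V = ṁ/(ρA) = 1.519/(799 · 0.01039) = 0.1831 m/s.
Reynolds number Re = ρVD/μ = 799 · 0.1831 · 0.115 / 0.00232 = 7251.
Re > 4000 → turbulent. Relative roughness ε/D = 0.00217/0.115 = 0.0189. Swamee-Jain: f = 0.25/(log₁₀[0.0189/3.7 + 5.74/7251^0.9])² = 0.25/(log₁₀[0.0051 + 0.00193])² = 0.25/(-2.153)² = 0.05392.
Darcy-Weisbach: ΔP = f(L/D)(ρV²/2) = 0.05392·(268/0.115)·(799·0.1831²/2) = 0.05392·2330·13.39 = 1683 Pa.
Q = ṁ/ρ = 1.519/799 = 0.001902 m³/s.
Pumping power P = QΔP = 0.001902·1683 = 3.200 W = 3.20 W.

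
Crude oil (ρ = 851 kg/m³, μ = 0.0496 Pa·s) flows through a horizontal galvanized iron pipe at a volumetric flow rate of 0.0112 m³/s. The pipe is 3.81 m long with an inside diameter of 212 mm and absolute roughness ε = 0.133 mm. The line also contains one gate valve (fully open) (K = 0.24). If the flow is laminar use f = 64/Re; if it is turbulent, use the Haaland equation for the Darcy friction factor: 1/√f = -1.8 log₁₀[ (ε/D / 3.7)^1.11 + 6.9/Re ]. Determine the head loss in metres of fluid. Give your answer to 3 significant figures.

h_f ≈ 0.00635 m

Cross-sectional area A = πD²/4 = π(0.212)²/4 = 0.0353 m²; mean velocity V = Q/A = 0.0112/0.0353 = 0.3173 m/s.
Reynolds number Re = ρVD/μ = 851 · 0.3173 · 0.212 / 0.0496 = 1154.
Re < 2300 → laminar flow, so f = 64/Re = 64/1154 = 0.05545 (the turbulent correlation is not needed).
Total minor-loss coefficient ΣK = 1·0.24 = 0.24.
ΔP = [f·L/D + ΣK]·(ρV²/2) = [0.05545·3.81/0.212 + 0.24]·(851·0.3173²/2) = [0.9966 + 0.24]·42.84 = 52.97 Pa.
Head loss h_f = ΔP/(ρg) = 52.97/(851·9.81) = 0.00635 m.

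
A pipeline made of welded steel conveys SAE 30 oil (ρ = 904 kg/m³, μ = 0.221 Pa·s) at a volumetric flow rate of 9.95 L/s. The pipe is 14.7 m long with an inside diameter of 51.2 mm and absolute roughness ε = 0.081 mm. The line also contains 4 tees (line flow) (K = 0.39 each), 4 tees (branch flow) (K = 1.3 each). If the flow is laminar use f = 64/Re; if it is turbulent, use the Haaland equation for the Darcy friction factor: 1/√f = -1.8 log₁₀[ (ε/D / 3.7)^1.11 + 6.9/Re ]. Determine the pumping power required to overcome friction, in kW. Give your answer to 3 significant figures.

Q = 9.95 L/s = 9.95/1000 = 0.00995 m³/s.
Cross-sectional area A = πD²/4 = π(0.0512)²/4 = 0.002059 m²; mean velocity V = Q/A = 0.00995/0.002059 = 4.833 m/s.
Reynolds number Re = ρVD/μ = 904 · 4.833 · 0.0512 / 0.221 = 1012.
Re < 2300 → laminar flow, so f = 64/Re = 64/1012 = 0.06323 (the turbulent correlation is not needed).
Total minor-loss coefficient ΣK = 4·0.39 + 4·1.3 = 6.76.
ΔP = [f·L/D + ΣK]·(ρV²/2) = [0.06323·14.7/0.0512 + 6.76]·(904·4.833²/2) = [18.15 + 6.76]·1.056e+04 = 2.63e+05 Pa.
Pumping power P = QΔP = 0.00995·2.63e+05 = 2617 W = 2.62 kW.

P ≈ 2.62 kW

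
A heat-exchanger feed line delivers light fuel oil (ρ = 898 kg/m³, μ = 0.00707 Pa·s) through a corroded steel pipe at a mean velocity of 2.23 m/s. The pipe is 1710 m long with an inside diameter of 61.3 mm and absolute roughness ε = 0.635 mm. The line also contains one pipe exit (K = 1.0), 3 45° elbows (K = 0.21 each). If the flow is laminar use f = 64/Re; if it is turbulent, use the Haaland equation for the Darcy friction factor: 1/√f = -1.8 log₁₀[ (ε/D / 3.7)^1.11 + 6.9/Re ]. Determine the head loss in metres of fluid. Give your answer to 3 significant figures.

h_f ≈ 293 m

Reynolds number Re = ρVD/μ = 898 · 2.23 · 0.0613 / 0.00707 = 1.736e+04.
Re > 4000 → turbulent. Relative roughness ε/D = 0.000635/0.0613 = 0.0104. Haaland: 1/√f = -1.8 log₁₀[(0.0104/3.7)^1.11 + 6.9/1.736e+04] = -1.8 log₁₀[0.00147 + 0.000397] = 4.913, so f = 0.04143.
Total minor-loss coefficient ΣK = 1·1 + 3·0.21 = 1.63.
ΔP = [f·L/D + ΣK]·(ρV²/2) = [0.04143·1710/0.0613 + 1.63]·(898·2.23²/2) = [1156 + 1.63]·2233 = 2.584e+06 Pa.
Head loss h_f = ΔP/(ρg) = 2.584e+06/(898·9.81) = 293 m.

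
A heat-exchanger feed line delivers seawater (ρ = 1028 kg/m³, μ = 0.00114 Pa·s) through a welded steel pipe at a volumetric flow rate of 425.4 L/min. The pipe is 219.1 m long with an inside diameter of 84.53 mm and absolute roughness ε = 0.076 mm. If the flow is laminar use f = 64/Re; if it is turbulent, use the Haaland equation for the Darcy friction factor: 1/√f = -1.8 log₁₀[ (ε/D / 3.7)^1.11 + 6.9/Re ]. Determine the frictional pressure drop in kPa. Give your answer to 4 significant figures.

ΔP ≈ 46.12 kPa

Q = 425.4 L/min = 425.4/60000 = 0.00709 m³/s.
Cross-sectional area A = πD²/4 = π(0.08453)²/4 = 0.005612 m²; mean velocity V = Q/A = 0.00709/0.005612 = 1.263 m/s.
Reynolds number Re = ρVD/μ = 1028 · 1.263 · 0.08453 / 0.00114 = 9.63e+04.
Re > 4000 → turbulent. Relative roughness ε/D = 7.6e-05/0.08453 = 0.000899. Haaland: 1/√f = -1.8 log₁₀[(0.000899/3.7)^1.11 + 6.9/9.63e+04] = -1.8 log₁₀[9.73e-05 + 7.16e-05] = 6.79, so f = 0.02169.
Darcy-Weisbach: ΔP = f(L/D)(ρV²/2) = 0.02169·(219.1/0.08453)·(1028·1.263²/2) = 0.02169·2592·820.4 = 4.612e+04 Pa.
ΔP = 4.612e+04 Pa = 46.12 kPa.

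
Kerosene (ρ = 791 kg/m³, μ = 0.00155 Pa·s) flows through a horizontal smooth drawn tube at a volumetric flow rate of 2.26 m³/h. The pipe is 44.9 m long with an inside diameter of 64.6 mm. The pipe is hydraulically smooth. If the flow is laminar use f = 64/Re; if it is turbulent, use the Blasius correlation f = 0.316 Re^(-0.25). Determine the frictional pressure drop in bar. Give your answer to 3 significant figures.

Q = 2.26 m³/h = 2.26/3600 = 0.0006278 m³/s.
Cross-sectional area A = πD²/4 = π(0.0646)²/4 = 0.003278 m²; mean velocity V = Q/A = 0.0006278/0.003278 = 0.1915 m/s.
Reynolds number Re = ρVD/μ = 791 · 0.1915 · 0.0646 / 0.00155 = 6314.
Re > 4000 → turbulent. Smooth-pipe (Blasius): f = 0.316 Re^(-0.25) = 0.316/(6314)^0.25 = 0.03545.
Darcy-Weisbach: ΔP = f(L/D)(ρV²/2) = 0.03545·(44.9/0.0646)·(791·0.1915²/2) = 0.03545·695·14.51 = 357.5 Pa.
ΔP = 357.5 Pa = 0.00357 bar.

ΔP ≈ 0.00357 bar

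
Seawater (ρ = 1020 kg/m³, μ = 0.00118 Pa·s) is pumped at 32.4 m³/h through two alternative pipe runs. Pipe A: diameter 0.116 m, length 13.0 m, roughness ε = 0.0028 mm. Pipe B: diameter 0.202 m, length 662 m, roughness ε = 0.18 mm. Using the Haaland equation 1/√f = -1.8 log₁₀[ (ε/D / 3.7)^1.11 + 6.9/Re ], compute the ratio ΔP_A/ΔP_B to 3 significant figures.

Pipe A: V = Q/A = 0.009/0.01057 = 0.8516 m/s; Re = 8.539e+04; ε/D = 2.41e-05; Haaland → f = 0.01851; ΔP_A = f(L/D)(ρV²/2) = 767.3 Pa.
Pipe B: V = Q/A = 0.009/0.03205 = 0.2808 m/s; Re = 4.904e+04; ε/D = 0.000891; Haaland → f = 0.02349; ΔP_B = f(L/D)(ρV²/2) = 3096 Pa.
ΔP_A/ΔP_B = 767.3/3096 = 0.248.

ΔP_A/ΔP_B ≈ 0.248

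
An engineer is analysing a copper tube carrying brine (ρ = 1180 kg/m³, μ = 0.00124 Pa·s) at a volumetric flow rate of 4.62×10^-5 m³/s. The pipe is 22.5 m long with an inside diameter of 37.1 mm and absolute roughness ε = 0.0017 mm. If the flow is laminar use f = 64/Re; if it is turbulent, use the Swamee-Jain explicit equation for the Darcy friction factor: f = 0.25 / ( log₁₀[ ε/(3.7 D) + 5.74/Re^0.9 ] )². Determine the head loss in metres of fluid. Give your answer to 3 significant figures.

Cross-sectional area A = πD²/4 = π(0.0371)²/4 = 0.001081 m²; mean velocity V = Q/A = 4.62e-05/0.001081 = 0.04274 m/s.
Reynolds number Re = ρVD/μ = 1180 · 0.04274 · 0.0371 / 0.00124 = 1509.
Re < 2300 → laminar flow, so f = 64/Re = 64/1509 = 0.04242 (the turbulent correlation is not needed).
Darcy-Weisbach: ΔP = f(L/D)(ρV²/2) = 0.04242·(22.5/0.0371)·(1180·0.04274²/2) = 0.04242·606.5·1.078 = 27.72 Pa.
Head loss h_f = ΔP/(ρg) = 27.72/(1180·9.81) = 0.00239 m.

h_f ≈ 0.00239 m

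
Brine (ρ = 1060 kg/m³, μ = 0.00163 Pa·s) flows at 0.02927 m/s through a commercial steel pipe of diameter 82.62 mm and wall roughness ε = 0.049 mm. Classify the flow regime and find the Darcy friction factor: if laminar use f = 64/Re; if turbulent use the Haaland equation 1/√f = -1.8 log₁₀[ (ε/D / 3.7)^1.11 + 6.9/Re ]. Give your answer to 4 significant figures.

Re = ρVD/μ = 1060·0.02927·0.08262/0.00163 = 1573.
Re < 2300 → laminar, so f = 64/Re = 0.0407 (roughness is irrelevant in laminar flow).

f ≈ 0.04070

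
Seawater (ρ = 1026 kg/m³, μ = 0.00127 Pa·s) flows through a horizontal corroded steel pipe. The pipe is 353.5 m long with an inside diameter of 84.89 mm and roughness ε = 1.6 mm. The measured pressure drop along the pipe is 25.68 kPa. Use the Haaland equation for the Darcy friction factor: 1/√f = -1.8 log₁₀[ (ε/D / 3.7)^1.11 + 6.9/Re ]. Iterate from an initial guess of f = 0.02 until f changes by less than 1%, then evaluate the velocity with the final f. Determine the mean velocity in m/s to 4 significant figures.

Rearranging Darcy-Weisbach: V = √(2·ΔP·D/(f·L·ρ)). With ε/D = 0.0016/0.08489 = 0.0188, iterate starting from f = 0.02:
  f = 0.02 → V = √(2·2.568e+04·0.08489/(0.02·353.5·1026)) = 0.7753 m/s; Re = ρVD/μ = 5.317e+04; f → 0.04838
  f = 0.04838 → V = 0.4985 m/s; Re = 3.419e+04; f → 0.04878
Converged (Δf/f < 1%). With the final f = 0.04878: V = √(2·2.568e+04·0.08489/(0.04878·353.5·1026)) = 0.4964 m/s.

V ≈ 0.4964 m/s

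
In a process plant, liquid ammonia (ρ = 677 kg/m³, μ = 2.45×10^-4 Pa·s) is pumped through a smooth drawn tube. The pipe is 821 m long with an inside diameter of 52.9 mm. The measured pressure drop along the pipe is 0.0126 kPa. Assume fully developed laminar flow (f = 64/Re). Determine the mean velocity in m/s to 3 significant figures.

V ≈ 0.00548 m/s

For laminar flow, f = 64/Re with Re = ρVD/μ, so Darcy-Weisbach reduces to ΔP = 32μLV/D². Solving for V: V = ΔP·D²/(32μL) = 12.6·(0.0529)²/(32·0.000245·821) = 0.005478 m/s.
Check: Re = ρVD/μ = 677·0.005478·0.0529/0.000245 = 800.8 < 2300, so the laminar assumption holds.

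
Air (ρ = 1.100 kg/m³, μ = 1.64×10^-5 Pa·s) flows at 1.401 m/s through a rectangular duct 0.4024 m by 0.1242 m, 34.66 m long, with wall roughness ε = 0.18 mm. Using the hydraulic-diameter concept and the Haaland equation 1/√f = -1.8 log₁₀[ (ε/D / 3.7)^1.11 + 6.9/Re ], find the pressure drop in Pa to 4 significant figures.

ΔP ≈ 5.554 Pa

Hydraulic diameter D_h = 4A/P = 4·(0.4024·0.1242)/(2·(0.4024+0.1242)) = 0.1999/1.053 = 0.1898 m.
Re = ρVD_h/μ = 1.1·1.401·0.1898/1.64e-05 = 1.784e+04.
ε/D_h = 0.00018/0.1898 = 0.000948; Haaland gives 1/√f = -1.8 log₁₀[0.000103+0.000387] = 5.958, so f = 0.02817.
ΔP = f(L/D_h)(ρV²/2) = 0.02817·34.66/0.1898·1.08 = 5.554 Pa.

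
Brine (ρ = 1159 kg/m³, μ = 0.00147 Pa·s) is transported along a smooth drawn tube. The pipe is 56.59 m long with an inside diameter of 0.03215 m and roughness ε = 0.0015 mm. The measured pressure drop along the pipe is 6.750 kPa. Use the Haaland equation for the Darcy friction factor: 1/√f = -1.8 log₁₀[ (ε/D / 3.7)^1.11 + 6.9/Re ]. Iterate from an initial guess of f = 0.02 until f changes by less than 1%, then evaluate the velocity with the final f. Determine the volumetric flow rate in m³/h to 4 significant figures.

Rearranging Darcy-Weisbach: V = √(2·ΔP·D/(f·L·ρ)). With ε/D = 1.5e-06/0.03215 = 4.67e-05, iterate starting from f = 0.02:
  f = 0.02 → V = √(2·6750·0.03215/(0.02·56.59·1159)) = 0.5752 m/s; Re = ρVD/μ = 1.458e+04; f → 0.02797
  f = 0.02797 → V = 0.4864 m/s; Re = 1.233e+04; f → 0.02923
  f = 0.02923 → V = 0.4758 m/s; Re = 1.206e+04; f → 0.02941
Converged (Δf/f < 1%). With the final f = 0.02941: V = √(2·6750·0.03215/(0.02941·56.59·1159)) = 0.4744 m/s.
Q = V·A = 0.4744·(π/4·0.03215²) = 0.0003851 m³/s = 1.386 m³/h.

Q ≈ 1.386 m³/h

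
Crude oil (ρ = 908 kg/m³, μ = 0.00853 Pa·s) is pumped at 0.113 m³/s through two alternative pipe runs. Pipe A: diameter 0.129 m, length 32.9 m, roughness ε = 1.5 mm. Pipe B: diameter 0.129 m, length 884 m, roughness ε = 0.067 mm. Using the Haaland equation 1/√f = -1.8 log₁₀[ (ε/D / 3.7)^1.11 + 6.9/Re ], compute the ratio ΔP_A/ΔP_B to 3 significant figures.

ΔP_A/ΔP_B ≈ 0.0762

Pipe A: V = Q/A = 0.113/0.01307 = 8.646 m/s; Re = 1.187e+05; ε/D = 0.0116; Haaland → f = 0.04043; ΔP_A = f(L/D)(ρV²/2) = 3.499e+05 Pa.
Pipe B: V = Q/A = 0.113/0.01307 = 8.646 m/s; Re = 1.187e+05; ε/D = 0.000519; Haaland → f = 0.01974; ΔP_B = f(L/D)(ρV²/2) = 4.59e+06 Pa.
ΔP_A/ΔP_B = 3.499e+05/4.59e+06 = 0.0762.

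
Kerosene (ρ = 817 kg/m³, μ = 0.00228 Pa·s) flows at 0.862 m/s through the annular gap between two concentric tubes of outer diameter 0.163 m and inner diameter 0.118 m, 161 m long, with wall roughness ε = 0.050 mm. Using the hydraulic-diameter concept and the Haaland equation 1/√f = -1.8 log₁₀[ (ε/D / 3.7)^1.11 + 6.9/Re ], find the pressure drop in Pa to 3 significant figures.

Hydraulic diameter D_h = 4A/P = D_o - D_i = 0.163 - 0.118 = 0.045 m.
Re = ρVD_h/μ = 817·0.862·0.045/0.00228 = 1.39e+04.
ε/D_h = 5e-05/0.045 = 0.00111; Haaland gives 1/√f = -1.8 log₁₀[0.000123+0.000496] = 5.774, so f = 0.02999.
ΔP = f(L/D_h)(ρV²/2) = 0.02999·161/0.045·303.5 = 3.257e+04 Pa.

ΔP ≈ 32600 Pa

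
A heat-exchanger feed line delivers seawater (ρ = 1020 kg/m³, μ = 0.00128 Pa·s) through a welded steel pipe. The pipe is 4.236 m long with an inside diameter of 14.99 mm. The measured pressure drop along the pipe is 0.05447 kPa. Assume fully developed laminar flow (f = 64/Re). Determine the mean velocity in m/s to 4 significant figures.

V ≈ 0.07054 m/s

For laminar flow, f = 64/Re with Re = ρVD/μ, so Darcy-Weisbach reduces to ΔP = 32μLV/D². Solving for V: V = ΔP·D²/(32μL) = 54.47·(0.01499)²/(32·0.00128·4.236) = 0.07054 m/s.
Check: Re = ρVD/μ = 1020·0.07054·0.01499/0.00128 = 842.6 < 2300, so the laminar assumption holds.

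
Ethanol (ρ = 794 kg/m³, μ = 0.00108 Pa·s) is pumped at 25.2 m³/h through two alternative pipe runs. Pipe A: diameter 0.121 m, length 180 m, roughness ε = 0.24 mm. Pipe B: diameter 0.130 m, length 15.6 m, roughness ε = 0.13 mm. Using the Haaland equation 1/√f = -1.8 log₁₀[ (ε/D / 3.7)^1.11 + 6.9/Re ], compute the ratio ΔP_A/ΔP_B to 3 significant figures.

Pipe A: V = Q/A = 0.007/0.0115 = 0.6087 m/s; Re = 5.415e+04; ε/D = 0.00198; Haaland → f = 0.02605; ΔP_A = f(L/D)(ρV²/2) = 5702 Pa.
Pipe B: V = Q/A = 0.007/0.01327 = 0.5274 m/s; Re = 5.04e+04; ε/D = 0.001; Haaland → f = 0.0237; ΔP_B = f(L/D)(ρV²/2) = 314.1 Pa.
ΔP_A/ΔP_B = 5702/314.1 = 18.2.

ΔP_A/ΔP_B ≈ 18.2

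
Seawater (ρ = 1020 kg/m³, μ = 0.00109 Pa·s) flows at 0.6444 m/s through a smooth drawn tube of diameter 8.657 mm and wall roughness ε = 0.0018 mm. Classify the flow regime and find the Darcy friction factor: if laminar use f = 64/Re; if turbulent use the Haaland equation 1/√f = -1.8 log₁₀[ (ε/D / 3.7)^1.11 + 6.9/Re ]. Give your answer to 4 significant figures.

Re = ρVD/μ = 1020·0.6444·0.008657/0.00109 = 5220.
Re > 4000 → turbulent. ε/D = 1.8e-06/0.008657 = 0.000208; Haaland: 1/√f = -1.8 log₁₀[1.92e-05 + 0.00132] = 5.171, so f = 0.0374.

f ≈ 0.03740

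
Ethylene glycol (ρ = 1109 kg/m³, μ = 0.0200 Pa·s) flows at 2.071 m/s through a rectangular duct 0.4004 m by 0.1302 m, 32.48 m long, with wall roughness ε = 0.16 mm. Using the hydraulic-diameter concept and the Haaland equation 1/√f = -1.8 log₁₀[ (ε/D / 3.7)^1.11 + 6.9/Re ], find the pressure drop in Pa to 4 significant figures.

Hydraulic diameter D_h = 4A/P = 4·(0.4004·0.1302)/(2·(0.4004+0.1302)) = 0.2085/1.061 = 0.1965 m.
Re = ρVD_h/μ = 1109·2.071·0.1965/0.02 = 2.257e+04.
ε/D_h = 0.00016/0.1965 = 0.000814; Haaland gives 1/√f = -1.8 log₁₀[8.71e-05+0.000306] = 6.13, so f = 0.02661.
ΔP = f(L/D_h)(ρV²/2) = 0.02661·32.48/0.1965·2378 = 1.046e+04 Pa.

ΔP ≈ 10460 Pa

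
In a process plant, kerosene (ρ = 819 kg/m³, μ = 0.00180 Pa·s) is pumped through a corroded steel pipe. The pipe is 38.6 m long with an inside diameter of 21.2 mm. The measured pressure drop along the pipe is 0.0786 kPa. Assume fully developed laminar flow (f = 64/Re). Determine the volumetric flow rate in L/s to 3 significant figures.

Q ≈ 0.00561 L/s

For laminar flow, f = 64/Re with Re = ρVD/μ, so Darcy-Weisbach reduces to ΔP = 32μLV/D². Solving for V: V = ΔP·D²/(32μL) = 78.6·(0.0212)²/(32·0.0018·38.6) = 0.01589 m/s.
Check: Re = ρVD/μ = 819·0.01589·0.0212/0.0018 = 153.3 < 2300, so the laminar assumption holds.
Q = V·A = 0.01589·(π/4·0.0212²) = 5.608e-06 m³/s = 0.00561 L/s.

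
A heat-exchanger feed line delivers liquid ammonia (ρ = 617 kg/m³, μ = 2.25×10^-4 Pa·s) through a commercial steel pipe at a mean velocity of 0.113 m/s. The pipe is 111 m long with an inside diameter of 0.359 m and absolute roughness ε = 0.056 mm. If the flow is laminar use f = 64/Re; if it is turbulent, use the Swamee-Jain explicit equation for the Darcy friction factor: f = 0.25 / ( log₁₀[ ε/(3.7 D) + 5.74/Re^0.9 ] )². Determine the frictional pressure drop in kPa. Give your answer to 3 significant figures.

ΔP ≈ 0.0224 kPa

Reynolds number Re = ρVD/μ = 617 · 0.113 · 0.359 / 0.000225 = 1.112e+05.
Re > 4000 → turbulent. Relative roughness ε/D = 5.6e-05/0.359 = 0.000156. Swamee-Jain: f = 0.25/(log₁₀[0.000156/3.7 + 5.74/1.112e+05^0.9])² = 0.25/(log₁₀[4.22e-05 + 0.000165])² = 0.25/(-3.684)² = 0.01842.
Darcy-Weisbach: ΔP = f(L/D)(ρV²/2) = 0.01842·(111/0.359)·(617·0.113²/2) = 0.01842·309.2·3.939 = 22.44 Pa.
ΔP = 22.44 Pa = 0.0224 kPa.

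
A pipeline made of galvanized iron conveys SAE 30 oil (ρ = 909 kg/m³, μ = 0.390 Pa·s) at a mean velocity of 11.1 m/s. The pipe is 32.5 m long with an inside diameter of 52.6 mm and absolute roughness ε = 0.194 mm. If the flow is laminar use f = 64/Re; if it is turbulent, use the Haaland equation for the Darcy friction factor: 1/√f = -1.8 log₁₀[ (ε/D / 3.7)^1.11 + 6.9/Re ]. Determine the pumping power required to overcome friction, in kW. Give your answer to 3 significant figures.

Reynolds number Re = ρVD/μ = 909 · 11.1 · 0.0526 / 0.39 = 1361.
Re < 2300 → laminar flow, so f = 64/Re = 64/1361 = 0.04703 (the turbulent correlation is not needed).
Darcy-Weisbach: ΔP = f(L/D)(ρV²/2) = 0.04703·(32.5/0.0526)·(909·11.1²/2) = 0.04703·617.9·5.6e+04 = 1.627e+06 Pa.
Q = V·A = 11.1·0.002173 = 0.02412 m³/s.
Pumping power P = QΔP = 0.02412·1.627e+06 = 39250 W = 39.2 kW.

P ≈ 39.2 kW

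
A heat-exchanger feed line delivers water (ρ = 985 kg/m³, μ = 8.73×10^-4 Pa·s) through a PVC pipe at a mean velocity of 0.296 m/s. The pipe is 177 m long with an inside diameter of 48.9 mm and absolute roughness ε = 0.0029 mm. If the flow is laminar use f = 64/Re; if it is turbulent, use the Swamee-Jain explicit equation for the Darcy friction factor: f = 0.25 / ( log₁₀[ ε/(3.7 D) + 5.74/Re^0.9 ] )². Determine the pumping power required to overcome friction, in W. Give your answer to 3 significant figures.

Reynolds number Re = ρVD/μ = 985 · 0.296 · 0.0489 / 0.000873 = 1.633e+04.
Re > 4000 → turbulent. Relative roughness ε/D = 2.9e-06/0.0489 = 5.93e-05. Swamee-Jain: f = 0.25/(log₁₀[5.93e-05/3.7 + 5.74/1.633e+04^0.9])² = 0.25/(log₁₀[1.6e-05 + 0.000927])² = 0.25/(-3.025)² = 0.02731.
Darcy-Weisbach: ΔP = f(L/D)(ρV²/2) = 0.02731·(177/0.0489)·(985·0.296²/2) = 0.02731·3620·43.15 = 4266 Pa.
Q = V·A = 0.296·0.001878 = 0.0005559 m³/s.
Pumping power P = QΔP = 0.0005559·4266 = 2.372 W = 2.37 W.

P ≈ 2.37 W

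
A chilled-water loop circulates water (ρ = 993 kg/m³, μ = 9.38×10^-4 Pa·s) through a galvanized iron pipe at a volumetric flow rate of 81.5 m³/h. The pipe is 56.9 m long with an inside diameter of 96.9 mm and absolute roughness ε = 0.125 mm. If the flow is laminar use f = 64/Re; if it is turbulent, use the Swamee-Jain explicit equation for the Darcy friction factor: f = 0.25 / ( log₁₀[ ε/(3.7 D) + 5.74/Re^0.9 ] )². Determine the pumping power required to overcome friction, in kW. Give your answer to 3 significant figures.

Q = 81.5 m³/h = 81.5/3600 = 0.02264 m³/s.
Cross-sectional area A = πD²/4 = π(0.0969)²/4 = 0.007375 m²; mean velocity V = Q/A = 0.02264/0.007375 = 3.07 m/s.
Reynolds number Re = ρVD/μ = 993 · 3.07 · 0.0969 / 0.000938 = 3.149e+05.
Re > 4000 → turbulent. Relative roughness ε/D = 0.000125/0.0969 = 0.00129. Swamee-Jain: f = 0.25/(log₁₀[0.00129/3.7 + 5.74/3.149e+05^0.9])² = 0.25/(log₁₀[0.000349 + 6.46e-05])² = 0.25/(-3.384)² = 0.02183.
Darcy-Weisbach: ΔP = f(L/D)(ρV²/2) = 0.02183·(56.9/0.0969)·(993·3.07²/2) = 0.02183·587.2·4679 = 5.999e+04 Pa.
Pumping power P = QΔP = 0.02264·5.999e+04 = 1358 W = 1.36 kW.

P ≈ 1.36 kW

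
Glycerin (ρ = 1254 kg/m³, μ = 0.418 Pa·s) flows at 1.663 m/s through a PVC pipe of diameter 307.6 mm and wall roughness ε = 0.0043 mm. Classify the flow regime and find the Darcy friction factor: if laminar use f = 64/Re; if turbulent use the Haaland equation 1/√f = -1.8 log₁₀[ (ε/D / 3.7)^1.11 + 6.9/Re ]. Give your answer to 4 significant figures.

f ≈ 0.04170

Re = ρVD/μ = 1254·1.663·0.3076/0.418 = 1535.
Re < 2300 → laminar, so f = 64/Re = 0.0417 (roughness is irrelevant in laminar flow).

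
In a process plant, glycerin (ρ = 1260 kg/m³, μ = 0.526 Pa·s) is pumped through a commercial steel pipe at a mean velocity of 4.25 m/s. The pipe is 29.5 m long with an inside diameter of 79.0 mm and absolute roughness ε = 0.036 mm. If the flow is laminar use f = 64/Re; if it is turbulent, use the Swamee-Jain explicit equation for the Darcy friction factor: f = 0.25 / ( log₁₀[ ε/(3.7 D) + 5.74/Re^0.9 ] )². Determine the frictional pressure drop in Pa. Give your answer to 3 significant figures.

Reynolds number Re = ρVD/μ = 1260 · 4.25 · 0.079 / 0.526 = 804.3.
Re < 2300 → laminar flow, so f = 64/Re = 64/804.3 = 0.07958 (the turbulent correlation is not needed).
Darcy-Weisbach: ΔP = f(L/D)(ρV²/2) = 0.07958·(29.5/0.079)·(1260·4.25²/2) = 0.07958·373.4·1.138e+04 = 3.381e+05 Pa.

ΔP ≈ 338000 Pa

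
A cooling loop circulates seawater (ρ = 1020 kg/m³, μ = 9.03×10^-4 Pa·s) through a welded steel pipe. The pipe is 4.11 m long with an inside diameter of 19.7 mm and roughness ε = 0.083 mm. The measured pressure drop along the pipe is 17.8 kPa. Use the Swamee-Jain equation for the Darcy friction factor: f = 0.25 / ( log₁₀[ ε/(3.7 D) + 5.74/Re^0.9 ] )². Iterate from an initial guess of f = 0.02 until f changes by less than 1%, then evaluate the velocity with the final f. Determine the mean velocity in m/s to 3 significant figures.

Rearranging Darcy-Weisbach: V = √(2·ΔP·D/(f·L·ρ)). With ε/D = 8.3e-05/0.0197 = 0.00421, iterate starting from f = 0.02:
  f = 0.02 → V = √(2·1.78e+04·0.0197/(0.02·4.11·1020)) = 2.892 m/s; Re = ρVD/μ = 6.436e+04; f → 0.03075
  f = 0.03075 → V = 2.332 m/s; Re = 5.19e+04; f → 0.03113
  f = 0.03113 → V = 2.318 m/s; Re = 5.158e+04; f → 0.03114
Converged (Δf/f < 1%). With the final f = 0.03114: V = √(2·1.78e+04·0.0197/(0.03114·4.11·1020)) = 2.318 m/s.

V ≈ 2.32 m/s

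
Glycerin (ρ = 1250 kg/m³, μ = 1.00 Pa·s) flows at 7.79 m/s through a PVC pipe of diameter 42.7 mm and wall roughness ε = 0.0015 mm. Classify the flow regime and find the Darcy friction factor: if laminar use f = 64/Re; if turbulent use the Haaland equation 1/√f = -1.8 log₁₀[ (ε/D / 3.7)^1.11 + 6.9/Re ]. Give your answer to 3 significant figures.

Re = ρVD/μ = 1250·7.79·0.0427/1 = 415.8.
Re < 2300 → laminar, so f = 64/Re = 0.1539 (roughness is irrelevant in laminar flow).

f ≈ 0.154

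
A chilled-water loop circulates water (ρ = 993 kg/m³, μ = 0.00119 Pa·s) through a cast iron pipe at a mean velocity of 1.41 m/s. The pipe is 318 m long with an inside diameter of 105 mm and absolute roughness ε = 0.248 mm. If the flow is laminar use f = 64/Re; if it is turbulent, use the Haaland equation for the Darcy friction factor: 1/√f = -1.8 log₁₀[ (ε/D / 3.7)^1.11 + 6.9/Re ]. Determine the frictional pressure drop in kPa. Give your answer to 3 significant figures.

Reynolds number Re = ρVD/μ = 993 · 1.41 · 0.105 / 0.00119 = 1.235e+05.
Re > 4000 → turbulent. Relative roughness ε/D = 0.000248/0.105 = 0.00236. Haaland: 1/√f = -1.8 log₁₀[(0.00236/3.7)^1.11 + 6.9/1.235e+05] = -1.8 log₁₀[0.000284 + 5.59e-05] = 6.243, so f = 0.02566.
Darcy-Weisbach: ΔP = f(L/D)(ρV²/2) = 0.02566·(318/0.105)·(993·1.41²/2) = 0.02566·3029·987.1 = 7.67e+04 Pa.
ΔP = 7.67e+04 Pa = 76.7 kPa.

ΔP ≈ 76.7 kPa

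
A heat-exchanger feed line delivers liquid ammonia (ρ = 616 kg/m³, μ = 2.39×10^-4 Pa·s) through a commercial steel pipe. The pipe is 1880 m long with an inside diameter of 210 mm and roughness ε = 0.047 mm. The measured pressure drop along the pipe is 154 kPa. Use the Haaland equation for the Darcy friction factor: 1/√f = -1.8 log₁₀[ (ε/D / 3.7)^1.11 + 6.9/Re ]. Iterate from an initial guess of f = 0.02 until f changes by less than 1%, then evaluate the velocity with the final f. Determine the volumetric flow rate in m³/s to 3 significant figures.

Rearranging Darcy-Weisbach: V = √(2·ΔP·D/(f·L·ρ)). With ε/D = 4.7e-05/0.21 = 0.000224, iterate starting from f = 0.02:
  f = 0.02 → V = √(2·1.54e+05·0.21/(0.02·1880·616)) = 1.671 m/s; Re = ρVD/μ = 9.045e+05; f → 0.01493
  f = 0.01493 → V = 1.934 m/s; Re = 1.047e+06; f → 0.01483
Converged (Δf/f < 1%). With the final f = 0.01483: V = √(2·1.54e+05·0.21/(0.01483·1880·616)) = 1.941 m/s.
Q = V·A = 1.941·(π/4·0.21²) = 0.06723 m³/s = 0.0672 m³/s.

Q ≈ 0.0672 m³/s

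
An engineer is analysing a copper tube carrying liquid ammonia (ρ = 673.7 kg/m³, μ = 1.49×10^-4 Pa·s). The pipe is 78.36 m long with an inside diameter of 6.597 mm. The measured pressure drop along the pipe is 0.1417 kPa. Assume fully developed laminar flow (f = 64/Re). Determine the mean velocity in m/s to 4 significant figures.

For laminar flow, f = 64/Re with Re = ρVD/μ, so Darcy-Weisbach reduces to ΔP = 32μLV/D². Solving for V: V = ΔP·D²/(32μL) = 141.7·(0.006597)²/(32·0.000149·78.36) = 0.01651 m/s.
Check: Re = ρVD/μ = 673.7·0.01651·0.006597/0.000149 = 492.3 < 2300, so the laminar assumption holds.

V ≈ 0.01651 m/s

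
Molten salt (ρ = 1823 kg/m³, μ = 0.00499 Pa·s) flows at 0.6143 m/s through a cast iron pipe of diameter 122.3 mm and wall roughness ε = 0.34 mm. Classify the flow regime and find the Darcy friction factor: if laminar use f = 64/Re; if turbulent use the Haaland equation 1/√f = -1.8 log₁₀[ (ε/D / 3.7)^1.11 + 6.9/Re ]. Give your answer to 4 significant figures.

f ≈ 0.02963

Re = ρVD/μ = 1823·0.6143·0.1223/0.00499 = 2.745e+04.
Re > 4000 → turbulent. ε/D = 0.00034/0.1223 = 0.00278; Haaland: 1/√f = -1.8 log₁₀[0.000341 + 0.000251] = 5.81, so f = 0.02963.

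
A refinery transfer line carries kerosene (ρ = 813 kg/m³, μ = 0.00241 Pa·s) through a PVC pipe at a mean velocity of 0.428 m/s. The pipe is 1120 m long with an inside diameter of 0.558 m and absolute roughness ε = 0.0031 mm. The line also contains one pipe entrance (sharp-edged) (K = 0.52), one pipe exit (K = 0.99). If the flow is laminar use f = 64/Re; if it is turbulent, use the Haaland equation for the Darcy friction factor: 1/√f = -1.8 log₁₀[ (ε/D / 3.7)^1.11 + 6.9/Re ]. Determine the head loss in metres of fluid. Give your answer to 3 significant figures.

Reynolds number Re = ρVD/μ = 813 · 0.428 · 0.558 / 0.00241 = 8.057e+04.
Re > 4000 → turbulent. Relative roughness ε/D = 3.1e-06/0.558 = 5.56e-06. Haaland: 1/√f = -1.8 log₁₀[(5.56e-06/3.7)^1.11 + 6.9/8.057e+04] = -1.8 log₁₀[3.44e-07 + 8.56e-05] = 7.318, so f = 0.01867.
Total minor-loss coefficient ΣK = 1·0.52 + 1·0.99 = 1.51.
ΔP = [f·L/D + ΣK]·(ρV²/2) = [0.01867·1120/0.558 + 1.51]·(813·0.428²/2) = [37.48 + 1.51]·74.46 = 2903 Pa.
Head loss h_f = ΔP/(ρg) = 2903/(813·9.81) = 0.364 m.

h_f ≈ 0.364 m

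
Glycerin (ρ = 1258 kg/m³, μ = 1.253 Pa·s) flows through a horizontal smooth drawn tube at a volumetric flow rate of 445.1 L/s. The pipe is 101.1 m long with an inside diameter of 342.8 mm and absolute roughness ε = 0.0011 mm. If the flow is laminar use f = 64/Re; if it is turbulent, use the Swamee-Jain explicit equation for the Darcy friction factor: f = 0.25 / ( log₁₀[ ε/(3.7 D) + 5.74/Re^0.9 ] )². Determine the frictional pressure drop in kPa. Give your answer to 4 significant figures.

Q = 445.1 L/s = 445.1/1000 = 0.4451 m³/s.
Cross-sectional area A = πD²/4 = π(0.3428)²/4 = 0.09229 m²; mean velocity V = Q/A = 0.4451/0.09229 = 4.823 m/s.
Reynolds number Re = ρVD/μ = 1258 · 4.823 · 0.3428 / 1.25 = 1660.
Re < 2300 → laminar flow, so f = 64/Re = 64/1660 = 0.03856 (the turbulent correlation is not needed).
Darcy-Weisbach: ΔP = f(L/D)(ρV²/2) = 0.03856·(101.1/0.3428)·(1258·4.823²/2) = 0.03856·294.9·1.463e+04 = 1.664e+05 Pa.
ΔP = 1.664e+05 Pa = 166.4 kPa.

ΔP ≈ 166.4 kPa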